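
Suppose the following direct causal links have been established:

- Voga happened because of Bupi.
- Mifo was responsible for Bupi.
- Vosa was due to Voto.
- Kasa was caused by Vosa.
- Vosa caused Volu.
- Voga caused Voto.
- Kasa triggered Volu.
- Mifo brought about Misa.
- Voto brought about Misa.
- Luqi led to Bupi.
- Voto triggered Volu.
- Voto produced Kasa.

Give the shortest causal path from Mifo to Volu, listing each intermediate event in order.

Mifo → Bupi → Voga → Voto → Volu

Mifo → Bupi
Bupi → Voga
Voga → Voto
Voto → Volu
Length: 4 steps.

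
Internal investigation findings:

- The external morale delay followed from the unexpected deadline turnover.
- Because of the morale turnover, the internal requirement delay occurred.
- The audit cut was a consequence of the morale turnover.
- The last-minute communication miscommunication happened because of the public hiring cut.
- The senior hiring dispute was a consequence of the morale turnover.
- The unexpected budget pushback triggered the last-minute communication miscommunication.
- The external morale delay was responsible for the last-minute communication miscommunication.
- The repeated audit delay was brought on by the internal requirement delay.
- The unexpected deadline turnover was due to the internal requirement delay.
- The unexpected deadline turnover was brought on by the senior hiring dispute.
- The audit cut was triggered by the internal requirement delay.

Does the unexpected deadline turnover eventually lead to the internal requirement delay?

No

The unexpected deadline turnover leads to the external morale delay, the last-minute communication miscommunication; the internal requirement delay is not among them.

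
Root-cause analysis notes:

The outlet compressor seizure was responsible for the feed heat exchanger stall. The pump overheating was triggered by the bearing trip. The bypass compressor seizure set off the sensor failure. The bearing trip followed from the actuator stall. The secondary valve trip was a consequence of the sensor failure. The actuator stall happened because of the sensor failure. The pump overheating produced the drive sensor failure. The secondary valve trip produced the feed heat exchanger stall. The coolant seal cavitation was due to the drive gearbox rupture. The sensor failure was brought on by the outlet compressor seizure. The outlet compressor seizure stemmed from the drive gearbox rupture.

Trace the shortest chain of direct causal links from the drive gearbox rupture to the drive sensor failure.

the drive gearbox rupture → the outlet compressor seizure
the outlet compressor seizure → the sensor failure
the sensor failure → the actuator stall
the actuator stall → the bearing trip
the bearing trip → the pump overheating
the pump overheating → the drive sensor failure
Length: 6 steps.

the drive gearbox rupture → the outlet compressor seizure → the sensor failure → the actuator stall → the bearing trip → the pump overheating → the drive sensor failure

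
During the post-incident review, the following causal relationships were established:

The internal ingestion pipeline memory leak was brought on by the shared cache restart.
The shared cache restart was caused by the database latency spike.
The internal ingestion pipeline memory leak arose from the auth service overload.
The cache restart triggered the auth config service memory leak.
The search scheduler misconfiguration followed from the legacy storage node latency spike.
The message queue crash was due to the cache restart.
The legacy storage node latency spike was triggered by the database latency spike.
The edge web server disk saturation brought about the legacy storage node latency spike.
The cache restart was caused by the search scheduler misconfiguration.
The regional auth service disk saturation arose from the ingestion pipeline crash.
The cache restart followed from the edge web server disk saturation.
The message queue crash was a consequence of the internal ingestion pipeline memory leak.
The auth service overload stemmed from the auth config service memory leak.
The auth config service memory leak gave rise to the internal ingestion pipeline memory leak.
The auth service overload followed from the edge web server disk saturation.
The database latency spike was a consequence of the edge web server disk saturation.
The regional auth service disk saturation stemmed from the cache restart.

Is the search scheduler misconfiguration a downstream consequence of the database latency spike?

There is a causal chain: the database latency spike → the legacy storage node latency spike → the search scheduler misconfiguration.

Yes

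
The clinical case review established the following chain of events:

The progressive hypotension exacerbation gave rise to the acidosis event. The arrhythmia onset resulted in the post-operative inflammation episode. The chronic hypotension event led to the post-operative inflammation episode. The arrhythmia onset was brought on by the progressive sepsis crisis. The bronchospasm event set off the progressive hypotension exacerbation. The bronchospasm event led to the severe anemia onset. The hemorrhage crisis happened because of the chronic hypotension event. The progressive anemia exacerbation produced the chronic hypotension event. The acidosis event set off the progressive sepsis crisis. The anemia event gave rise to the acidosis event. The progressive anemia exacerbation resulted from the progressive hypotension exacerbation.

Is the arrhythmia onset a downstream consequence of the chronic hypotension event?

The chronic hypotension event leads to the post-operative inflammation episode, the hemorrhage crisis; the arrhythmia onset is not among them.

No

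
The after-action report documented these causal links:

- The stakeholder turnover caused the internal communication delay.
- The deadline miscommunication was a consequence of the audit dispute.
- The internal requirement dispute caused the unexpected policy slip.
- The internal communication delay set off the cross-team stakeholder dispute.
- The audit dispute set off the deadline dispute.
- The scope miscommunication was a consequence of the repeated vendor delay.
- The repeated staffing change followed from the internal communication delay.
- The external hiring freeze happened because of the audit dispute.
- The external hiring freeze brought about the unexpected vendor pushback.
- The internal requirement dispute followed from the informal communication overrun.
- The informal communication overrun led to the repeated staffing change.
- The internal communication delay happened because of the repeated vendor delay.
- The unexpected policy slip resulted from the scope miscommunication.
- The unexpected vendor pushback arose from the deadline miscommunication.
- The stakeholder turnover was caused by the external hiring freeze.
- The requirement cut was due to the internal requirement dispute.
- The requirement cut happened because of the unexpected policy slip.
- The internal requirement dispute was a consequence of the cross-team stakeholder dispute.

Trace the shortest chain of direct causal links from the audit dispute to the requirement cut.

the audit dispute → the external hiring freeze
the external hiring freeze → the stakeholder turnover
the stakeholder turnover → the internal communication delay
the internal communication delay → the cross-team stakeholder dispute
the cross-team stakeholder dispute → the internal requirement dispute
the internal requirement dispute → the requirement cut
Length: 6 steps.

the audit dispute → the external hiring freeze → the stakeholder turnover → the internal communication delay → the cross-team stakeholder dispute → the internal requirement dispute → the requirement cut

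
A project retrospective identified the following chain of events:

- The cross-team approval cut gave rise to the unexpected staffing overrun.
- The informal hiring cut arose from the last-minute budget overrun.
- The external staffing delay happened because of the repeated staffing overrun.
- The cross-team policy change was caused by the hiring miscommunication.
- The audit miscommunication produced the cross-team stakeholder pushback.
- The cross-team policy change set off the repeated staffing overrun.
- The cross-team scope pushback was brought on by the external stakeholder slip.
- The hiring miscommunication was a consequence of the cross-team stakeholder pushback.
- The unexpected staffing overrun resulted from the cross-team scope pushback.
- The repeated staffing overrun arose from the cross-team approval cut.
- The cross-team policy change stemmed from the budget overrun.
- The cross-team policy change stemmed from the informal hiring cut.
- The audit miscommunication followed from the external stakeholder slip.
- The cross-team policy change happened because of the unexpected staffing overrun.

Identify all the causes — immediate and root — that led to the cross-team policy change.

Immediate causes of the cross-team policy change: the budget overrun, the unexpected staffing overrun, the hiring miscommunication, the informal hiring cut.
Further upstream: the external stakeholder slip, the cross-team scope pushback, the last-minute budget overrun, the audit miscommunication, the cross-team stakeholder pushback, the cross-team approval cut.

the audit miscommunication, the budget overrun, the cross-team approval cut, the cross-team scope pushback, the cross-team stakeholder pushback, the external stakeholder slip, the hiring miscommunication, the informal hiring cut, the last-minute budget overrun, the unexpected staffing overrun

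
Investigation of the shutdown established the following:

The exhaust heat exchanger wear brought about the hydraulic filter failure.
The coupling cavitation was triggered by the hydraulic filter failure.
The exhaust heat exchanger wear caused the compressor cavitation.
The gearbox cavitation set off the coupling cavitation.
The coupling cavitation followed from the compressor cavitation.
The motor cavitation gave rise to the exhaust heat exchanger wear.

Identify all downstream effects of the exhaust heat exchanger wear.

Direct effects: the compressor cavitation, the hydraulic filter failure.
2 steps out: the coupling cavitation.
Not reachable from it: the motor cavitation, the gearbox cavitation.

the compressor cavitation, the coupling cavitation, the hydraulic filter failure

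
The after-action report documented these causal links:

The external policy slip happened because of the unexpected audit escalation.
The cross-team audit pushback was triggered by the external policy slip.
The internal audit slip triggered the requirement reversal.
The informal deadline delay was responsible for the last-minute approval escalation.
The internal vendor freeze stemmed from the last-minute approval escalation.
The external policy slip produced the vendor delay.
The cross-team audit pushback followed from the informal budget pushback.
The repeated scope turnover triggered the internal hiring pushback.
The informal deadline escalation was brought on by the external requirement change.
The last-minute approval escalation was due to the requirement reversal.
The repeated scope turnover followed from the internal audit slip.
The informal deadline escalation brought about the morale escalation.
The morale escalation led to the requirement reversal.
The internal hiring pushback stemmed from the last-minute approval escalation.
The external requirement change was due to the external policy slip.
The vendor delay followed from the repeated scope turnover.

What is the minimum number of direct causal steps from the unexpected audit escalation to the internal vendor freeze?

7

Shortest chain: the unexpected audit escalation → the external policy slip → the external requirement change → the informal deadline escalation → the morale escalation → the requirement reversal → the last-minute approval escalation → the internal vendor freeze.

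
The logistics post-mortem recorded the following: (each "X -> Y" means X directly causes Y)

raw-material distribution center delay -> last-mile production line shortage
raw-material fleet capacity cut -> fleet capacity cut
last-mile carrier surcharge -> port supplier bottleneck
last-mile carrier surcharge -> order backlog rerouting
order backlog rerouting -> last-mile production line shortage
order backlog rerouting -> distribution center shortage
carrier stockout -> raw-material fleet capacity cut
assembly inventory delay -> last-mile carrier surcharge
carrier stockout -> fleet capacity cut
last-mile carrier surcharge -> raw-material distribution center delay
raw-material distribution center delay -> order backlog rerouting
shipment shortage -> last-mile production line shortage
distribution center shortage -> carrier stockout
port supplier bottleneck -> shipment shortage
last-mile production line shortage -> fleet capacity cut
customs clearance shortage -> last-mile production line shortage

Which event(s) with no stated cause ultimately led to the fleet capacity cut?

Tracing upstream from the fleet capacity cut: the fleet capacity cut ← the last-mile production line shortage ← the raw-material distribution center delay ← the last-mile carrier surcharge ← the assembly inventory delay.
A separate upstream branch: the fleet capacity cut ← the last-mile production line shortage ← the customs clearance shortage.
Each of those chain origins has no stated cause.

the assembly inventory delay, the customs clearance shortage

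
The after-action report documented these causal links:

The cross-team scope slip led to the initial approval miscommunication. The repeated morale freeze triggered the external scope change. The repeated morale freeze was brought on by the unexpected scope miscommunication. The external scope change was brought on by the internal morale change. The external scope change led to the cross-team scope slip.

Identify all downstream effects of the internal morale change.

the cross-team scope slip, the external scope change, the initial approval miscommunication

Direct effects: the external scope change.
2 steps out: the cross-team scope slip.
3 steps out: the initial approval miscommunication.
Not reachable from it: the unexpected scope miscommunication, the repeated morale freeze.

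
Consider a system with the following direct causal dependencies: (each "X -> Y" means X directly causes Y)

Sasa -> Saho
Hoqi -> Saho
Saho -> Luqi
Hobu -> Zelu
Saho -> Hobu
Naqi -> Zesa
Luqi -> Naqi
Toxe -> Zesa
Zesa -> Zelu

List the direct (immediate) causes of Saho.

Hoqi, Sasa → Saho with nothing further upstream stated.

Hoqi, Sasa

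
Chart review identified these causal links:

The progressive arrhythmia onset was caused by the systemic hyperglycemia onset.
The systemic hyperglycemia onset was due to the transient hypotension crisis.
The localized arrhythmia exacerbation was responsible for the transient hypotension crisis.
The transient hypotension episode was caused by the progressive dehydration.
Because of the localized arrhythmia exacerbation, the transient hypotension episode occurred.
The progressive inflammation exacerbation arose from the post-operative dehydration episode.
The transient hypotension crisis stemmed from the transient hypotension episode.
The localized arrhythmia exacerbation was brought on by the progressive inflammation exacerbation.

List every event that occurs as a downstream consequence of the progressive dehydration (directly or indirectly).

Direct effects: the transient hypotension episode.
2 steps out: the transient hypotension crisis.
3 steps out: the systemic hyperglycemia onset.
4 steps out: the progressive arrhythmia onset.
Not reachable from it: the post-operative dehydration episode, the progressive inflammation exacerbation, the localized arrhythmia exacerbation.

the progressive arrhythmia onset, the systemic hyperglycemia onset, the transient hypotension crisis, the transient hypotension episode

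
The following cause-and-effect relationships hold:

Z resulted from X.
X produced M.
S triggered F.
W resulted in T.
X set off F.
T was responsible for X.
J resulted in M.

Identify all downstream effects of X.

F, M, Z

Direct effects: Z, M, F.
Not reachable from it: W, T, J, S.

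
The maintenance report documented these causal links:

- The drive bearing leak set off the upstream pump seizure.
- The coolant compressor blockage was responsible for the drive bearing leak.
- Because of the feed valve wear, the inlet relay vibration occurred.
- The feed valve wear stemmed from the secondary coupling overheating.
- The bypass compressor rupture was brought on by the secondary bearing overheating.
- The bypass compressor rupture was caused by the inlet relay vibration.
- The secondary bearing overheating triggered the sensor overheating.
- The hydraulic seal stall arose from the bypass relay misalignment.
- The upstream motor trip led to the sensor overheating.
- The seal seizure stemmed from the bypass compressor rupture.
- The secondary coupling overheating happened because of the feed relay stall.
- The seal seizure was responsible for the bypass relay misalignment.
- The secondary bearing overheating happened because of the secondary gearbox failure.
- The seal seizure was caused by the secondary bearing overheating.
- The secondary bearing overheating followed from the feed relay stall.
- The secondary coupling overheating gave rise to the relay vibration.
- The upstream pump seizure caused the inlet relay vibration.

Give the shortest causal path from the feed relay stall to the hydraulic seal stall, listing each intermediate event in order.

the feed relay stall → the secondary bearing overheating → the seal seizure → the bypass relay misalignment → the hydraulic seal stall

the feed relay stall → the secondary bearing overheating
the secondary bearing overheating → the seal seizure
the seal seizure → the bypass relay misalignment
the bypass relay misalignment → the hydraulic seal stall
Length: 4 steps.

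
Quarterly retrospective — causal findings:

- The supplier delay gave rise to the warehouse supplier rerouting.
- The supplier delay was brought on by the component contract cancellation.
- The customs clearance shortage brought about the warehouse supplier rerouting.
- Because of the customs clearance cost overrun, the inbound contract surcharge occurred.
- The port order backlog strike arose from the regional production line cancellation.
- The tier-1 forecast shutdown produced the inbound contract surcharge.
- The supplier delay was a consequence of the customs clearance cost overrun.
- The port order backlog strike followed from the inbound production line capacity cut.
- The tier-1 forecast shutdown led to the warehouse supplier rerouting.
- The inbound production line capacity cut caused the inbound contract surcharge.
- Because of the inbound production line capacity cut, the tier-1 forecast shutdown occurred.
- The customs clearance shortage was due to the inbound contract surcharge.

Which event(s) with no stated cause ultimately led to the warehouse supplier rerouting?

the component contract cancellation, the customs clearance cost overrun, the inbound production line capacity cut

Tracing upstream from the warehouse supplier rerouting: the warehouse supplier rerouting ← the tier-1 forecast shutdown ← the inbound production line capacity cut.
A separate upstream branch: the warehouse supplier rerouting ← the supplier delay ← the component contract cancellation.
A separate upstream branch: the warehouse supplier rerouting ← the supplier delay ← the customs clearance cost overrun.
Each of those chain origins has no stated cause.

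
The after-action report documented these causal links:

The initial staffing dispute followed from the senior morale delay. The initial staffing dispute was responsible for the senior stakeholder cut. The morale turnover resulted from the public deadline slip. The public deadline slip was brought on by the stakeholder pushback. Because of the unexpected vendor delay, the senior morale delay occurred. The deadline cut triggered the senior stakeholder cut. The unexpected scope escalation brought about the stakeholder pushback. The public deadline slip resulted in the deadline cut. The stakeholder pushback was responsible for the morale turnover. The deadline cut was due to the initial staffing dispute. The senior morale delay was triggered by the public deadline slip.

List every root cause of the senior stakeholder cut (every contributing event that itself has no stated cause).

Tracing upstream from the senior stakeholder cut: the senior stakeholder cut ← the deadline cut ← the public deadline slip ← the stakeholder pushback ← the unexpected scope escalation.
A separate upstream branch: the senior stakeholder cut ← the initial staffing dispute ← the senior morale delay ← the unexpected vendor delay.
Each of those chain origins has no stated cause.

the unexpected scope escalation, the unexpected vendor delay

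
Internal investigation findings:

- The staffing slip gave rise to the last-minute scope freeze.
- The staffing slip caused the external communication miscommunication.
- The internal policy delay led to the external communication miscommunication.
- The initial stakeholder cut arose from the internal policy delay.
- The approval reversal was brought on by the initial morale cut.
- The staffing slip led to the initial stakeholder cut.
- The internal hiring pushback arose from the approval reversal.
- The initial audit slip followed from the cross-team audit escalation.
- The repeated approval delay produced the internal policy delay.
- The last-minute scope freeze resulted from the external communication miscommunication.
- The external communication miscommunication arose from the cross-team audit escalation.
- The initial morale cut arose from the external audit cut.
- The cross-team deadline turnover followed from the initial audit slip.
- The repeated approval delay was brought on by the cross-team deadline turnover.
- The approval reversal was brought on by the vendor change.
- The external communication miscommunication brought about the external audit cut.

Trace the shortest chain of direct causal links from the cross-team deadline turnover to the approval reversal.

the cross-team deadline turnover → the repeated approval delay
the repeated approval delay → the internal policy delay
the internal policy delay → the external communication miscommunication
the external communication miscommunication → the external audit cut
the external audit cut → the initial morale cut
the initial morale cut → the approval reversal
Length: 6 steps.

the cross-team deadline turnover → the repeated approval delay → the internal policy delay → the external communication miscommunication → the external audit cut → the initial morale cut → the approval reversal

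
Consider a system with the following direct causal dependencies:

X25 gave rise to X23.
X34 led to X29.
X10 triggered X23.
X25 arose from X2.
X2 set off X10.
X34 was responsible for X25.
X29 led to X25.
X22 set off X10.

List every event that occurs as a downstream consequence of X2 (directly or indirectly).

X10, X23, X25

Direct effects: X10, X25.
2 steps out: X23.
Not reachable from it: X34, X22, X29.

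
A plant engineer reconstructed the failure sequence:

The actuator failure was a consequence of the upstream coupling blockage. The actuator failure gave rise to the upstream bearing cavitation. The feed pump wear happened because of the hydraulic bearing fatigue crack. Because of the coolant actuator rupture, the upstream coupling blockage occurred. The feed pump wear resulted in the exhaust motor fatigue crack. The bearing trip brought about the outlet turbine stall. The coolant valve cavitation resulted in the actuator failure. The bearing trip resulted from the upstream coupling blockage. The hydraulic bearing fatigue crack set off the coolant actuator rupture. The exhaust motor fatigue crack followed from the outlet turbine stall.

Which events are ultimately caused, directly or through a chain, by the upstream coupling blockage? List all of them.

Direct effects: the bearing trip, the actuator failure.
2 steps out: the outlet turbine stall, the upstream bearing cavitation.
3 steps out: the exhaust motor fatigue crack.
Not reachable from it: the hydraulic bearing fatigue crack, the coolant actuator rupture, the coolant valve cavitation, the feed pump wear.

the actuator failure, the bearing trip, the exhaust motor fatigue crack, the outlet turbine stall, the upstream bearing cavitation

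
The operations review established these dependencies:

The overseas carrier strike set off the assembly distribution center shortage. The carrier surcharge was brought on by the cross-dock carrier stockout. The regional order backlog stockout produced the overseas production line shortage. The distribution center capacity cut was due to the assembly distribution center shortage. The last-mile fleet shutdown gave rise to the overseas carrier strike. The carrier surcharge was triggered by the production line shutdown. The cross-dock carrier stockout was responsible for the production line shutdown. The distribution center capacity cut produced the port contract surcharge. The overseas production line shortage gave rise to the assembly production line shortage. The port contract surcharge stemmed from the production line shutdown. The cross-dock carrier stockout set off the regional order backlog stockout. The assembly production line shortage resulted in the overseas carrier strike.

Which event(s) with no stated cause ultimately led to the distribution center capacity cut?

the cross-dock carrier stockout, the last-mile fleet shutdown

Tracing upstream from the distribution center capacity cut: the distribution center capacity cut ← the assembly distribution center shortage ← the overseas carrier strike ← the last-mile fleet shutdown.
A separate upstream branch: the distribution center capacity cut ← the assembly distribution center shortage ← the overseas carrier strike ← the assembly production line shortage ← the overseas production line shortage ← the regional order backlog stockout ← the cross-dock carrier stockout.
Each of those chain origins has no stated cause.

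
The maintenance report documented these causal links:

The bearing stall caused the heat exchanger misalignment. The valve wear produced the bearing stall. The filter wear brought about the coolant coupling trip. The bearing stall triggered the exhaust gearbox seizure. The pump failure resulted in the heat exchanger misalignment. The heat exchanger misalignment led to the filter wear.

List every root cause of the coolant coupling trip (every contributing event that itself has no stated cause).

the pump failure, the valve wear

Tracing upstream from the coolant coupling trip: the coolant coupling trip ← the filter wear ← the heat exchanger misalignment ← the bearing stall ← the valve wear.
A separate upstream branch: the coolant coupling trip ← the filter wear ← the heat exchanger misalignment ← the pump failure.
Each of those chain origins has no stated cause.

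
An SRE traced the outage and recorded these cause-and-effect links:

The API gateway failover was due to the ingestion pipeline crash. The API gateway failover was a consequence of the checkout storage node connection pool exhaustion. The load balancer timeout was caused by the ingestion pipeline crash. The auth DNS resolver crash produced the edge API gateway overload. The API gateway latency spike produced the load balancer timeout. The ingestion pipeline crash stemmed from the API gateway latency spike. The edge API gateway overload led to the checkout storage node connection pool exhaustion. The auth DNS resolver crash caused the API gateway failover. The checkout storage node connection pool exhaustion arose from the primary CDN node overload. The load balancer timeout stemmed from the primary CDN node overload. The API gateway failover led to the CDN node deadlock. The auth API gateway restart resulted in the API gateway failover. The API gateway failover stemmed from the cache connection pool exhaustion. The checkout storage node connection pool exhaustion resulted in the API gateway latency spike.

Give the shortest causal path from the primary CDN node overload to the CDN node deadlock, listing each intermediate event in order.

the primary CDN node overload → the checkout storage node connection pool exhaustion → the API gateway failover → the CDN node deadlock

the primary CDN node overload → the checkout storage node connection pool exhaustion
the checkout storage node connection pool exhaustion → the API gateway failover
the API gateway failover → the CDN node deadlock
Length: 3 steps.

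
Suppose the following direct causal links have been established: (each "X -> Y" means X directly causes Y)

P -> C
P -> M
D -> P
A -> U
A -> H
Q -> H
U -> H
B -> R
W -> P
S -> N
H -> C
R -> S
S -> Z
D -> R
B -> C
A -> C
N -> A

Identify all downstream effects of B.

A, C, H, N, R, S, U, Z

Direct effects: R, C.
2 steps out: S.
3 steps out: Z, N.
4 steps out: A.
5 steps out: U, H.
Not reachable from it: D, W, P, M, Q.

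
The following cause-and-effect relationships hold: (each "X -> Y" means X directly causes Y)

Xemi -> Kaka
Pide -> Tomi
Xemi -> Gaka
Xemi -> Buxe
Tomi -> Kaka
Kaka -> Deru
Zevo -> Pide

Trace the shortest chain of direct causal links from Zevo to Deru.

Zevo → Pide
Pide → Tomi
Tomi → Kaka
Kaka → Deru
Length: 4 steps.

Zevo → Pide → Tomi → Kaka → Deru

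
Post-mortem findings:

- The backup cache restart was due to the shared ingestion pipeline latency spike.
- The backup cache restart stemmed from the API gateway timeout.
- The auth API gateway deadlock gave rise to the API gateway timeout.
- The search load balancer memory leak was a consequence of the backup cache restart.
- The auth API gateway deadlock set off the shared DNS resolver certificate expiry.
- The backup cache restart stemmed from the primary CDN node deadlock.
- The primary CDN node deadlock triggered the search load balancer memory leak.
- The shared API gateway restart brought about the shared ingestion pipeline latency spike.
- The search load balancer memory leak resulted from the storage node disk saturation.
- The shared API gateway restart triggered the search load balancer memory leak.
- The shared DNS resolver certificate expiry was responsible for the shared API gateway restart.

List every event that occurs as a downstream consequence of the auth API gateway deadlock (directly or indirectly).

the API gateway timeout, the backup cache restart, the search load balancer memory leak, the shared API gateway restart, the shared DNS resolver certificate expiry, the shared ingestion pipeline latency spike

Direct effects: the shared DNS resolver certificate expiry, the API gateway timeout.
2 steps out: the shared API gateway restart, the backup cache restart.
3 steps out: the shared ingestion pipeline latency spike, the search load balancer memory leak.
Not reachable from it: the storage node disk saturation, the primary CDN node deadlock.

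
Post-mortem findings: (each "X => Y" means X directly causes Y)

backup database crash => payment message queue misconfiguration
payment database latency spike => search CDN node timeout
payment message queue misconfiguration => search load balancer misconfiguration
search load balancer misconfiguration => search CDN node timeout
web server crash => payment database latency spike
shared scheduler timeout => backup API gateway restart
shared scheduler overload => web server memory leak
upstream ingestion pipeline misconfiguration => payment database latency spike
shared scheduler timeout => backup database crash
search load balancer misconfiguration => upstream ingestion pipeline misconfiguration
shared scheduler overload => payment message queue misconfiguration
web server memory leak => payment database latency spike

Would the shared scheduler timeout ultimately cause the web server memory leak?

The shared scheduler timeout leads to the backup API gateway restart, the backup database crash, the payment message queue misconfiguration, the search load balancer misconfiguration, the upstream ingestion pipeline misconfiguration, the payment database latency spike, the search CDN node timeout; the web server memory leak is not among them.

No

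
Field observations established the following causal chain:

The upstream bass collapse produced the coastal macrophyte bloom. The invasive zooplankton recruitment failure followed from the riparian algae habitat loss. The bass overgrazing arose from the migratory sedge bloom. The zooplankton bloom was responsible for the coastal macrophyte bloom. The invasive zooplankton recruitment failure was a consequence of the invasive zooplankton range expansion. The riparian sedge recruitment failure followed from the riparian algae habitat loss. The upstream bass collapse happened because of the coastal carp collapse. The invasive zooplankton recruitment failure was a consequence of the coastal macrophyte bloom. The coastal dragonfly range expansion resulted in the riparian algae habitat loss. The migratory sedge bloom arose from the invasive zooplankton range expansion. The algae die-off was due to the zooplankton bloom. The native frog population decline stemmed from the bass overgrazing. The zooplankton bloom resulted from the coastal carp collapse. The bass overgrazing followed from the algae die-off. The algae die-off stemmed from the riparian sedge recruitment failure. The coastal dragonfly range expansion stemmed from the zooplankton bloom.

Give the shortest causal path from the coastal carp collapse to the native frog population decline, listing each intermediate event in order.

the coastal carp collapse → the zooplankton bloom
the zooplankton bloom → the algae die-off
the algae die-off → the bass overgrazing
the bass overgrazing → the native frog population decline
Length: 4 steps.

the coastal carp collapse → the zooplankton bloom → the algae die-off → the bass overgrazing → the native frog population decline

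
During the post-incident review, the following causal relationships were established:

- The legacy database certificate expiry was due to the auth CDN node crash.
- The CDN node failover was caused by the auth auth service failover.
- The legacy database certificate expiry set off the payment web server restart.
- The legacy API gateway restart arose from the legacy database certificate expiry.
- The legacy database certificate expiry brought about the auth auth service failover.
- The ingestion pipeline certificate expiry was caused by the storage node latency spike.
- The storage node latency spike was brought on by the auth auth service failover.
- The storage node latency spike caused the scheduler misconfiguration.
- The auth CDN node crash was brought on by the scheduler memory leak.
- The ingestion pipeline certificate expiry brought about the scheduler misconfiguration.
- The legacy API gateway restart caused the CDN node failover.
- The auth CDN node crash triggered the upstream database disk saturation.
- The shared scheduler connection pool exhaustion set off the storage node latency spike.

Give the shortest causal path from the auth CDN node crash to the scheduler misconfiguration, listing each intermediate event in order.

the auth CDN node crash → the legacy database certificate expiry
the legacy database certificate expiry → the auth auth service failover
the auth auth service failover → the storage node latency spike
the storage node latency spike → the scheduler misconfiguration
Length: 4 steps.

the auth CDN node crash → the legacy database certificate expiry → the auth auth service failover → the storage node latency spike → the scheduler misconfiguration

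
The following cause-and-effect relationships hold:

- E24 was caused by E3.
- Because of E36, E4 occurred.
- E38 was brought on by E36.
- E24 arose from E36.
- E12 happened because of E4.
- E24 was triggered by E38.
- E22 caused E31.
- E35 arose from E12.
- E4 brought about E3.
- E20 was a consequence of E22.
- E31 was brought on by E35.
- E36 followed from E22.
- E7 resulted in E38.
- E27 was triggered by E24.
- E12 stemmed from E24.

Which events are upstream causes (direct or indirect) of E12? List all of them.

Immediate causes of E12: E4, E24.
Further upstream: E22, E36, E7, E38, E3.

E22, E24, E3, E36, E38, E4, E7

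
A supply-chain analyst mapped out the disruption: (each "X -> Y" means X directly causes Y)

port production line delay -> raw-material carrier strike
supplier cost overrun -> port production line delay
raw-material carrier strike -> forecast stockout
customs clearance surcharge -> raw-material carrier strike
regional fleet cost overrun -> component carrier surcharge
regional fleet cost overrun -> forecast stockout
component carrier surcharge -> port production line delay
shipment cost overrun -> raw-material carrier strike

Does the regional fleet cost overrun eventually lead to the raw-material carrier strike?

Yes

There is a causal chain: the regional fleet cost overrun → the component carrier surcharge → the port production line delay → the raw-material carrier strike.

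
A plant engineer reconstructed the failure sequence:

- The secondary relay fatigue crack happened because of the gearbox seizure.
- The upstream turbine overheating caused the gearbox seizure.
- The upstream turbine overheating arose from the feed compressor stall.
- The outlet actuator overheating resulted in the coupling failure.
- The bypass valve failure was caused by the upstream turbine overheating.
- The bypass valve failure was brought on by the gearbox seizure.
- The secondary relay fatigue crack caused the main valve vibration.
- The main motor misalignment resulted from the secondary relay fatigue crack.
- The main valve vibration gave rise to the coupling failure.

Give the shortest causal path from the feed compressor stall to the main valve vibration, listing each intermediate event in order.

the feed compressor stall → the upstream turbine overheating
the upstream turbine overheating → the gearbox seizure
the gearbox seizure → the secondary relay fatigue crack
the secondary relay fatigue crack → the main valve vibration
Length: 4 steps.

the feed compressor stall → the upstream turbine overheating → the gearbox seizure → the secondary relay fatigue crack → the main valve vibration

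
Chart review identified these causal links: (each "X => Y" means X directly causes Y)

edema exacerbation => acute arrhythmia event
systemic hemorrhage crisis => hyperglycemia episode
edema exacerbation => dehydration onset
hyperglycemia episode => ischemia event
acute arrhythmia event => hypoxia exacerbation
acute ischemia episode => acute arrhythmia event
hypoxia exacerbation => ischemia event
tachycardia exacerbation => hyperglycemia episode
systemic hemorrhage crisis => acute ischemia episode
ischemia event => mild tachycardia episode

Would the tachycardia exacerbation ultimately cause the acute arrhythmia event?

No

The tachycardia exacerbation leads to the hyperglycemia episode, the ischemia event, the mild tachycardia episode; the acute arrhythmia event is not among them.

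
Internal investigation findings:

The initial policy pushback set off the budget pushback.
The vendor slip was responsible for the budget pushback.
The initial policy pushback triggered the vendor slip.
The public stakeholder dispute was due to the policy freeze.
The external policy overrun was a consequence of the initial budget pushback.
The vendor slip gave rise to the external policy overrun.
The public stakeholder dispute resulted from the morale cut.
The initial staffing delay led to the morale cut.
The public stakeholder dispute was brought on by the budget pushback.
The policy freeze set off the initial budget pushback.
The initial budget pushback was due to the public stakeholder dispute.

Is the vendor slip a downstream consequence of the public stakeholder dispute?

No

The public stakeholder dispute leads to the initial budget pushback, the external policy overrun; the vendor slip is not among them.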